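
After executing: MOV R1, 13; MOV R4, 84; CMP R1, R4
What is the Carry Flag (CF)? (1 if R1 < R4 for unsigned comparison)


Register state trace:
  MOV R1, 13  → R1 = 13
  MOV R4, 84  → R4 = 84
  CMP R1, R4  → unsigned 13 - 84: borrow occurs
  13 < 84, so CF = 1
CF = 1

1


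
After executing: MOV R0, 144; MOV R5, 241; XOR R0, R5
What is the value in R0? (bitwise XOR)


Register state trace:
  MOV R0, 144  → R0 = 144 (0b10010000)
  MOV R5, 241  → R5 = 241 (0b11110001)
  XOR R0, R5  → R0 = 144 XOR 241 = 97 (0b01100001)
Final: R0 = 97

97


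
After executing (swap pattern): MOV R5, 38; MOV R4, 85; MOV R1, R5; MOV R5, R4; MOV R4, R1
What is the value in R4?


Register state trace (swap pattern):
  MOV R5, 38  → R5 = 38
  MOV R4, 85  → R4 = 85
  MOV R1, R5  → R1 = 38  (save R5)
  MOV R5, R4  → R5 = 85  (R5 gets R4's value)
  MOV R4, R1  → R4 = 38  (R4 gets saved value)
Final: R4 = 38

38


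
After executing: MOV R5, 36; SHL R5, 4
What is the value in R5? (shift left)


Register state trace:
  MOV R5, 36  → R5 = 36
  SHL R5, 4  → R5 = 36 << 4 = 36 * 2^4 = 576
Final: R5 = 576

576


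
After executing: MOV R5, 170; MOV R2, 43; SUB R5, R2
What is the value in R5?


Register state trace:
  MOV R5, 170  → R5 = 170
  MOV R2, 43  → R2 = 43
  SUB R5, R2  → R5 = 170 - 43 = 127
Final: R5 = 127

127


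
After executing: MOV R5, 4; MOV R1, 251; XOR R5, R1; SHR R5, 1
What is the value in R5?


Register state trace:
  MOV R5, 4  → R5 = 4 (0b00000100)
  MOV R1, 251  → R1 = 251 (0b11111011)
  XOR R5, R1  → R5 = 4 XOR 251 = 255 (0b11111111)
  SHR R5, 1  → R5 = 255 >> 1 = 127
Final: R5 = 127

127


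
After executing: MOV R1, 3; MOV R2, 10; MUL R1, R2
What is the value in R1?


Register state trace:
  MOV R1, 3  → R1 = 3
  MOV R2, 10  → R2 = 10
  MUL R1, R2  → R1 = 3 * 10 = 30
Final: R1 = 30

30


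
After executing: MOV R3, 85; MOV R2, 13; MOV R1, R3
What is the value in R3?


Register state trace:
  MOV R3, 85  → R3 = 85
  MOV R2, 13  → R2 = 13
  MOV R1, R3  → R1 = 85
Final: R3 = 85

85


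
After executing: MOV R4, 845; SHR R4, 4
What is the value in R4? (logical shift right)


Register state trace:
  MOV R4, 845  → R4 = 845
  SHR R4, 4  → R4 = 845 >> 4 = 845 // 2^4 = 52
Final: R4 = 52

52


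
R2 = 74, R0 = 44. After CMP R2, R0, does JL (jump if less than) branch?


Trace:
  R2 = 74, R0 = 44
  CMP R2, R0  → compares 74 vs 44
  JL checks: is 74 less than 44?
  74 > 44, so condition is false
Branch taken: No

No


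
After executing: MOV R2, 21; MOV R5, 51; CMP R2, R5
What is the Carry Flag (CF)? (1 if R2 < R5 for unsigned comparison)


Register state trace:
  MOV R2, 21  → R2 = 21
  MOV R5, 51  → R5 = 51
  CMP R2, R5  → unsigned 21 - 51: borrow occurs
  21 < 51, so CF = 1
CF = 1

1


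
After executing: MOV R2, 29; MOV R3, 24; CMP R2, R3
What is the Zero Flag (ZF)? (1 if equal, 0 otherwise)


Register state trace:
  MOV R2, 29  → R2 = 29
  MOV R3, 24  → R3 = 24
  CMP R2, R3  → computes 29 - 24 = 5
  Result is nonzero, so values are not equal
ZF = 0

0


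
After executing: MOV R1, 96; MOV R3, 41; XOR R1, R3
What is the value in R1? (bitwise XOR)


Register state trace:
  MOV R1, 96  → R1 = 96 (0b01100000)
  MOV R3, 41  → R3 = 41 (0b00101001)
  XOR R1, R3  → R1 = 96 XOR 41 = 73 (0b01001001)
Final: R1 = 73

73


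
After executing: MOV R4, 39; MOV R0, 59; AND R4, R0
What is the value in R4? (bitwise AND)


Register state trace:
  MOV R4, 39  → R4 = 39 (0b00100111)
  MOV R0, 59  → R0 = 59 (0b00111011)
  AND R4, R0  → R4 = 39 AND 59 = 35 (0b00100011)
Final: R4 = 35

35


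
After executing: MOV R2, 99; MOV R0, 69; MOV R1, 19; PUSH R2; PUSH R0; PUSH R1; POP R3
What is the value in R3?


Stack trace (top is rightmost):
  MOV R2, 99  → R2 = 99
  MOV R0, 69  → R0 = 69
  MOV R1, 19  → R1 = 19
  PUSH R2  → stack: [99]
  PUSH R0  → stack: [99, 69]
  PUSH R1  → stack: [99, 69, 19]
  POP R3  → R3 = 19, stack: [99, 69]
Final: R3 = 19

19


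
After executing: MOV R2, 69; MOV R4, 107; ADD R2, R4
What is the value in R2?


Register state trace:
  MOV R2, 69  → R2 = 69
  MOV R4, 107  → R4 = 107
  ADD R2, R4  → R2 = 69 + 107 = 176
Final: R2 = 176

176


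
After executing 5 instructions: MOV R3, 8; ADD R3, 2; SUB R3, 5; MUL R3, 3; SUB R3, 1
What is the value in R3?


Register state trace:
  MOV R3, 8  → R3 = 8
  ADD R3, 2  → R3 = 8 + 2 = 10
  SUB R3, 5  → R3 = 10 - 5 = 5
  MUL R3, 3  → R3 = 5 * 3 = 15
  SUB R3, 1  → R3 = 15 - 1 = 14
Final: R3 = 14

14


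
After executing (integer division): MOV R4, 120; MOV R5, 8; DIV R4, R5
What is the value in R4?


Register state trace:
  MOV R4, 120  → R4 = 120
  MOV R5, 8  → R5 = 8
  DIV R4, R5  → R4 = 120 // 8 = 15
Final: R4 = 15

15


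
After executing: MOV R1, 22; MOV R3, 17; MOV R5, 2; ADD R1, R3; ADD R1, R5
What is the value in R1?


Register state trace:
  MOV R1, 22  → R1 = 22
  MOV R3, 17  → R3 = 17
  MOV R5, 2  → R5 = 2
  ADD R1, R3  → R1 = 22 + 17 = 39
  ADD R1, R5  → R1 = 39 + 2 = 41
Final: R1 = 41

41


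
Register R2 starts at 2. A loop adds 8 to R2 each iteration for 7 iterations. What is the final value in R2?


Starting value: R2 = 2
  Iter 1: R2 = 2 + 8 = 10
  Iter 2: R2 = 10 + 8 = 18
  Iter 3: R2 = 18 + 8 = 26
  Iter 4: R2 = 26 + 8 = 34
  Iter 5: R2 = 34 + 8 = 42
  Iter 6: R2 = 42 + 8 = 50
  Iter 7: R2 = 50 + 8 = 58
Final: R2 = 58

58


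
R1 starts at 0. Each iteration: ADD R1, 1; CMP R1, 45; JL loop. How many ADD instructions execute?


Loop trace (R1 starts at 0, target 45, step 1):
  ADD #1: R1 = 0 + 1 = 1  → 1 < 45, loop
  ADD #2: R1 = 1 + 1 = 2  → 2 < 45, loop
  ADD #3: R1 = 2 + 1 = 3  → 3 < 45, loop
  ADD #4: R1 = 3 + 1 = 4  → 4 < 45, loop
  ADD #5: R1 = 4 + 1 = 5  → 5 < 45, loop
  ADD #6: R1 = 5 + 1 = 6  → 6 < 45, loop
  ADD #7: R1 = 6 + 1 = 7  → 7 < 45, loop
  ADD #8: R1 = 7 + 1 = 8  → 8 < 45, loop
  ADD #9: R1 = 8 + 1 = 9  → 9 < 45, loop
  ADD #10: R1 = 9 + 1 = 10  → 10 < 45, loop
  ADD #11: R1 = 10 + 1 = 11  → 11 < 45, loop
  ADD #12: R1 = 11 + 1 = 12  → 12 < 45, loop
  ADD #13: R1 = 12 + 1 = 13  → 13 < 45, loop
  ADD #14: R1 = 13 + 1 = 14  → 14 < 45, loop
  ADD #15: R1 = 14 + 1 = 15  → 15 < 45, loop
  ADD #16: R1 = 15 + 1 = 16  → 16 < 45, loop
  ADD #17: R1 = 16 + 1 = 17  → 17 < 45, loop
  ADD #18: R1 = 17 + 1 = 18  → 18 < 45, loop
  ADD #19: R1 = 18 + 1 = 19  → 19 < 45, loop
  ADD #20: R1 = 19 + 1 = 20  → 20 < 45, loop
  ADD #21: R1 = 20 + 1 = 21  → 21 < 45, loop
  ADD #22: R1 = 21 + 1 = 22  → 22 < 45, loop
  ADD #23: R1 = 22 + 1 = 23  → 23 < 45, loop
  ADD #24: R1 = 23 + 1 = 24  → 24 < 45, loop
  ADD #25: R1 = 24 + 1 = 25  → 25 < 45, loop
  ADD #26: R1 = 25 + 1 = 26  → 26 < 45, loop
  ADD #27: R1 = 26 + 1 = 27  → 27 < 45, loop
  ADD #28: R1 = 27 + 1 = 28  → 28 < 45, loop
  ADD #29: R1 = 28 + 1 = 29  → 29 < 45, loop
  ADD #30: R1 = 29 + 1 = 30  → 30 < 45, loop
  ADD #31: R1 = 30 + 1 = 31  → 31 < 45, loop
  ADD #32: R1 = 31 + 1 = 32  → 32 < 45, loop
  ADD #33: R1 = 32 + 1 = 33  → 33 < 45, loop
  ADD #34: R1 = 33 + 1 = 34  → 34 < 45, loop
  ADD #35: R1 = 34 + 1 = 35  → 35 < 45, loop
  ADD #36: R1 = 35 + 1 = 36  → 36 < 45, loop
  ADD #37: R1 = 36 + 1 = 37  → 37 < 45, loop
  ADD #38: R1 = 37 + 1 = 38  → 38 < 45, loop
  ADD #39: R1 = 38 + 1 = 39  → 39 < 45, loop
  ADD #40: R1 = 39 + 1 = 40  → 40 < 45, loop
  ADD #41: R1 = 40 + 1 = 41  → 41 < 45, loop
  ADD #42: R1 = 41 + 1 = 42  → 42 < 45, loop
  ADD #43: R1 = 42 + 1 = 43  → 43 < 45, loop
  ADD #44: R1 = 43 + 1 = 44  → 44 < 45, loop
  ADD #45: R1 = 44 + 1 = 45  → 45 >= 45, exit
Total ADD instructions: 45

45


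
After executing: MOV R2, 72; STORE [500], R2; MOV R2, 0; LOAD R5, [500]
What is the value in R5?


Register and memory trace:
  MOV R2, 72  → R2 = 72
  STORE [500], R2  → mem[500] = 72
  MOV R2, 0  → R2 = 0
  LOAD R5, [500]  → R5 = mem[500] = 72
Final: R5 = 72

72


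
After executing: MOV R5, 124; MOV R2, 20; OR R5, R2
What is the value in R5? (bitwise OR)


Register state trace:
  MOV R5, 124  → R5 = 124 (0b01111100)
  MOV R2, 20  → R2 = 20 (0b00010100)
  OR R5, R2   → R5 = 124 OR 20 = 124 (0b01111100)
Final: R5 = 124

124


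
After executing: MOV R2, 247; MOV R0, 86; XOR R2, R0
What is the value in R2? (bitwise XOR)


Register state trace:
  MOV R2, 247  → R2 = 247 (0b11110111)
  MOV R0, 86  → R0 = 86 (0b01010110)
  XOR R2, R0  → R2 = 247 XOR 86 = 161 (0b10100001)
Final: R2 = 161

161


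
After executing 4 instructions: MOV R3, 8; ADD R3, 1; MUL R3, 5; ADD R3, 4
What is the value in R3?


Register state trace:
  MOV R3, 8  → R3 = 8
  ADD R3, 1  → R3 = 8 + 1 = 9
  MUL R3, 5  → R3 = 9 * 5 = 45
  ADD R3, 4  → R3 = 45 + 4 = 49
Final: R3 = 49

49


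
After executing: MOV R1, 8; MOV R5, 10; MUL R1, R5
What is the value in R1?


Register state trace:
  MOV R1, 8  → R1 = 8
  MOV R5, 10  → R5 = 10
  MUL R1, R5  → R1 = 8 * 10 = 80
Final: R1 = 80

80


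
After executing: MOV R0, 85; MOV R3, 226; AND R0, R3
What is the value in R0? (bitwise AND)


Register state trace:
  MOV R0, 85  → R0 = 85 (0b01010101)
  MOV R3, 226  → R3 = 226 (0b11100010)
  AND R0, R3  → R0 = 85 AND 226 = 64 (0b01000000)
Final: R0 = 64

64


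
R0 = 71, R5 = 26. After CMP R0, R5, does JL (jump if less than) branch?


Trace:
  R0 = 71, R5 = 26
  CMP R0, R5  → compares 71 vs 26
  JL checks: is 71 less than 26?
  71 > 26, so condition is false
Branch taken: No

No


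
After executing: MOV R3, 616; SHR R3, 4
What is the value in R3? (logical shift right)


Register state trace:
  MOV R3, 616  → R3 = 616
  SHR R3, 4  → R3 = 616 >> 4 = 616 // 2^4 = 38
Final: R3 = 38

38


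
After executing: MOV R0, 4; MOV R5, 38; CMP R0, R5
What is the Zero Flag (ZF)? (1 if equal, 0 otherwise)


Register state trace:
  MOV R0, 4  → R0 = 4
  MOV R5, 38  → R5 = 38
  CMP R0, R5  → computes 4 - 38 = -34
  Result is nonzero, so values are not equal
ZF = 0

0


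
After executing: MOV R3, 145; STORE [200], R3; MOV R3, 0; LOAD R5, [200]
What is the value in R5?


Register and memory trace:
  MOV R3, 145  → R3 = 145
  STORE [200], R3  → mem[200] = 145
  MOV R3, 0  → R3 = 0
  LOAD R5, [200]  → R5 = mem[200] = 145
Final: R5 = 145

145


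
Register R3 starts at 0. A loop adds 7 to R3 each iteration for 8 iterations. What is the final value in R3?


Starting value: R3 = 0
  Iter 1: R3 = 0 + 7 = 7
  Iter 2: R3 = 7 + 7 = 14
  Iter 3: R3 = 14 + 7 = 21
  Iter 4: R3 = 21 + 7 = 28
  Iter 5: R3 = 28 + 7 = 35
  Iter 6: R3 = 35 + 7 = 42
  Iter 7: R3 = 42 + 7 = 49
  Iter 8: R3 = 49 + 7 = 56
Final: R3 = 56

56


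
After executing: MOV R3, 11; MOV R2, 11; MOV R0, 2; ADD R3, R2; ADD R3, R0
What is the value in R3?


Register state trace:
  MOV R3, 11  → R3 = 11
  MOV R2, 11  → R2 = 11
  MOV R0, 2  → R0 = 2
  ADD R3, R2  → R3 = 11 + 11 = 22
  ADD R3, R0  → R3 = 22 + 2 = 24
Final: R3 = 24

24


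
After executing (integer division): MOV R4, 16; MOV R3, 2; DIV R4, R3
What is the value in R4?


Register state trace:
  MOV R4, 16  → R4 = 16
  MOV R3, 2  → R3 = 2
  DIV R4, R3  → R4 = 16 // 2 = 8
Final: R4 = 8

8


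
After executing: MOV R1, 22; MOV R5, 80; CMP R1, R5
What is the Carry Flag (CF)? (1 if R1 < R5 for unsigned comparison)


Register state trace:
  MOV R1, 22  → R1 = 22
  MOV R5, 80  → R5 = 80
  CMP R1, R5  → unsigned 22 - 80: borrow occurs
  22 < 80, so CF = 1
CF = 1

1


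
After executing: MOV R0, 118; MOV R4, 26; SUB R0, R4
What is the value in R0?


Register state trace:
  MOV R0, 118  → R0 = 118
  MOV R4, 26  → R4 = 26
  SUB R0, R4  → R0 = 118 - 26 = 92
Final: R0 = 92

92


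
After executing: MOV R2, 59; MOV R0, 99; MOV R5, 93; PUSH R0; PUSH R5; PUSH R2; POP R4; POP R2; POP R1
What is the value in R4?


Stack trace (top is rightmost):
  MOV R2, 59  → R2 = 59
  MOV R0, 99  → R0 = 99
  MOV R5, 93  → R5 = 93
  PUSH R0  → stack: [99]
  PUSH R5  → stack: [99, 93]
  PUSH R2  → stack: [99, 93, 59]
  POP R4  → R4 = 59, stack: [99, 93]
  POP R2  → R2 = 93, stack: [99]
  POP R1  → R1 = 99, stack: []
Final: R4 = 59

59


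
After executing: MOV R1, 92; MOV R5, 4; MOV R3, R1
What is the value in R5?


Register state trace:
  MOV R1, 92  → R1 = 92
  MOV R5, 4  → R5 = 4
  MOV R3, R1  → R3 = 92
Final: R5 = 4

4


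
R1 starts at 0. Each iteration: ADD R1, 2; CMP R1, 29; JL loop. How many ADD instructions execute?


Loop trace (R1 starts at 0, target 29, step 2):
  ADD #1: R1 = 0 + 2 = 2  → 2 < 29, loop
  ADD #2: R1 = 2 + 2 = 4  → 4 < 29, loop
  ADD #3: R1 = 4 + 2 = 6  → 6 < 29, loop
  ADD #4: R1 = 6 + 2 = 8  → 8 < 29, loop
  ADD #5: R1 = 8 + 2 = 10  → 10 < 29, loop
  ADD #6: R1 = 10 + 2 = 12  → 12 < 29, loop
  ADD #7: R1 = 12 + 2 = 14  → 14 < 29, loop
  ADD #8: R1 = 14 + 2 = 16  → 16 < 29, loop
  ADD #9: R1 = 16 + 2 = 18  → 18 < 29, loop
  ADD #10: R1 = 18 + 2 = 20  → 20 < 29, loop
  ADD #11: R1 = 20 + 2 = 22  → 22 < 29, loop
  ADD #12: R1 = 22 + 2 = 24  → 24 < 29, loop
  ADD #13: R1 = 24 + 2 = 26  → 26 < 29, loop
  ADD #14: R1 = 26 + 2 = 28  → 28 < 29, loop
  ADD #15: R1 = 28 + 2 = 30  → 30 >= 29, exit
Total ADD instructions: 15

15


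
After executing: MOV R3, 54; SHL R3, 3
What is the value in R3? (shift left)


Register state trace:
  MOV R3, 54  → R3 = 54
  SHL R3, 3  → R3 = 54 << 3 = 54 * 2^3 = 432
Final: R3 = 432

432


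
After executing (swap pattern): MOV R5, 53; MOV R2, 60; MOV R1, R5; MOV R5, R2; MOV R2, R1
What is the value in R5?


Register state trace (swap pattern):
  MOV R5, 53  → R5 = 53
  MOV R2, 60  → R2 = 60
  MOV R1, R5  → R1 = 53  (save R5)
  MOV R5, R2  → R5 = 60  (R5 gets R2's value)
  MOV R2, R1  → R2 = 53  (R2 gets saved value)
Final: R5 = 60

60


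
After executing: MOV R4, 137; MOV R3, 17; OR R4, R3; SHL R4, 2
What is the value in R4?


Register state trace:
  MOV R4, 137  → R4 = 137 (0b10001001)
  MOV R3, 17  → R3 = 17 (0b00010001)
  OR R4, R3  → R4 = 137 OR 17 = 153 (0b10011001)
  SHL R4, 2  → R4 = 153 << 2 = 612
Final: R4 = 612

612


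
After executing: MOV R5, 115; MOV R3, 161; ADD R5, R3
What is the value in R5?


Register state trace:
  MOV R5, 115  → R5 = 115
  MOV R3, 161  → R3 = 161
  ADD R5, R3  → R5 = 115 + 161 = 276
Final: R5 = 276

276


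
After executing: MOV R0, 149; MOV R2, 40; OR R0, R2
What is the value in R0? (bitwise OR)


Register state trace:
  MOV R0, 149  → R0 = 149 (0b10010101)
  MOV R2, 40  → R2 = 40 (0b00101000)
  OR R0, R2   → R0 = 149 OR 40 = 189 (0b10111101)
Final: R0 = 189

189


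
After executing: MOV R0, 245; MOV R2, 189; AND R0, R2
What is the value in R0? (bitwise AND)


Register state trace:
  MOV R0, 245  → R0 = 245 (0b11110101)
  MOV R2, 189  → R2 = 189 (0b10111101)
  AND R0, R2  → R0 = 245 AND 189 = 181 (0b10110101)
Final: R0 = 181

181


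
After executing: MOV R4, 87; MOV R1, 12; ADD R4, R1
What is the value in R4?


Register state trace:
  MOV R4, 87  → R4 = 87
  MOV R1, 12  → R1 = 12
  ADD R4, R1  → R4 = 87 + 12 = 99
Final: R4 = 99

99


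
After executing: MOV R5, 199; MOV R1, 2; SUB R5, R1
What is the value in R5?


Register state trace:
  MOV R5, 199  → R5 = 199
  MOV R1, 2  → R1 = 2
  SUB R5, R1  → R5 = 199 - 2 = 197
Final: R5 = 197

197


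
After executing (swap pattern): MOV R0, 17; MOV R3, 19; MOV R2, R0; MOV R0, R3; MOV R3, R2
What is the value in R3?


Register state trace (swap pattern):
  MOV R0, 17  → R0 = 17
  MOV R3, 19  → R3 = 19
  MOV R2, R0  → R2 = 17  (save R0)
  MOV R0, R3  → R0 = 19  (R0 gets R3's value)
  MOV R3, R2  → R3 = 17  (R3 gets saved value)
Final: R3 = 17

17


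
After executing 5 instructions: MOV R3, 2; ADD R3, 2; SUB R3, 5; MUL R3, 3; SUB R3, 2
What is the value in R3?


Register state trace:
  MOV R3, 2  → R3 = 2
  ADD R3, 2  → R3 = 2 + 2 = 4
  SUB R3, 5  → R3 = 4 - 5 = -1
  MUL R3, 3  → R3 = -1 * 3 = -3
  SUB R3, 2  → R3 = -3 - 2 = -5
Final: R3 = -5

-5


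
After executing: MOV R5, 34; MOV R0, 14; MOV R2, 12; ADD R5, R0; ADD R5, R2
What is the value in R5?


Register state trace:
  MOV R5, 34  → R5 = 34
  MOV R0, 14  → R0 = 14
  MOV R2, 12  → R2 = 12
  ADD R5, R0  → R5 = 34 + 14 = 48
  ADD R5, R2  → R5 = 48 + 12 = 60
Final: R5 = 60

60


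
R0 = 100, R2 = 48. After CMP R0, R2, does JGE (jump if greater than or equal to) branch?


Trace:
  R0 = 100, R2 = 48
  CMP R0, R2  → compares 100 vs 48
  JGE checks: is 100 greater than or equal to 48?
  100 > 48, so condition is true
Branch taken: Yes

Yes


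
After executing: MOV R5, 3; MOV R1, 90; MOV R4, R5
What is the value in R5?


Register state trace:
  MOV R5, 3  → R5 = 3
  MOV R1, 90  → R1 = 90
  MOV R4, R5  → R4 = 3
Final: R5 = 3

3


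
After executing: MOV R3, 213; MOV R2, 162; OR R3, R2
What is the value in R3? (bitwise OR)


Register state trace:
  MOV R3, 213  → R3 = 213 (0b11010101)
  MOV R2, 162  → R2 = 162 (0b10100010)
  OR R3, R2   → R3 = 213 OR 162 = 247 (0b11110111)
Final: R3 = 247

247


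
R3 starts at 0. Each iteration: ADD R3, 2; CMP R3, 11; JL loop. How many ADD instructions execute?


Loop trace (R3 starts at 0, target 11, step 2):
  ADD #1: R3 = 0 + 2 = 2  → 2 < 11, loop
  ADD #2: R3 = 2 + 2 = 4  → 4 < 11, loop
  ADD #3: R3 = 4 + 2 = 6  → 6 < 11, loop
  ADD #4: R3 = 6 + 2 = 8  → 8 < 11, loop
  ADD #5: R3 = 8 + 2 = 10  → 10 < 11, loop
  ADD #6: R3 = 10 + 2 = 12  → 12 >= 11, exit
Total ADD instructions: 6

6


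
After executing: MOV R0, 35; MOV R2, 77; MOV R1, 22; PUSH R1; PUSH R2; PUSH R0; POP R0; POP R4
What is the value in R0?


Stack trace (top is rightmost):
  MOV R0, 35  → R0 = 35
  MOV R2, 77  → R2 = 77
  MOV R1, 22  → R1 = 22
  PUSH R1  → stack: [22]
  PUSH R2  → stack: [22, 77]
  PUSH R0  → stack: [22, 77, 35]
  POP R0  → R0 = 35, stack: [22, 77]
  POP R4  → R4 = 77, stack: [22]
Final: R0 = 35

35


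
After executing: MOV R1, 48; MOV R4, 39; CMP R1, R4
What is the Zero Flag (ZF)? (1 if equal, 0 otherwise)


Register state trace:
  MOV R1, 48  → R1 = 48
  MOV R4, 39  → R4 = 39
  CMP R1, R4  → computes 48 - 39 = 9
  Result is nonzero, so values are not equal
ZF = 0

0


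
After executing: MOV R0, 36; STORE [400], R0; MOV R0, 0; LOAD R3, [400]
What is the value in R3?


Register and memory trace:
  MOV R0, 36  → R0 = 36
  STORE [400], R0  → mem[400] = 36
  MOV R0, 0  → R0 = 0
  LOAD R3, [400]  → R3 = mem[400] = 36
Final: R3 = 36

36


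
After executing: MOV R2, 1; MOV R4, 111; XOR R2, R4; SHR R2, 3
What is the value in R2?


Register state trace:
  MOV R2, 1  → R2 = 1 (0b00000001)
  MOV R4, 111  → R4 = 111 (0b01101111)
  XOR R2, R4  → R2 = 1 XOR 111 = 110 (0b01101110)
  SHR R2, 3  → R2 = 110 >> 3 = 13
Final: R2 = 13

13


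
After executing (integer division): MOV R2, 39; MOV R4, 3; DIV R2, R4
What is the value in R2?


Register state trace:
  MOV R2, 39  → R2 = 39
  MOV R4, 3  → R4 = 3
  DIV R2, R4  → R2 = 39 // 3 = 13
Final: R2 = 13

13


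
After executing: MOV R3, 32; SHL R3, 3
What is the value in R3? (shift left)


Register state trace:
  MOV R3, 32  → R3 = 32
  SHL R3, 3  → R3 = 32 << 3 = 32 * 2^3 = 256
Final: R3 = 256

256


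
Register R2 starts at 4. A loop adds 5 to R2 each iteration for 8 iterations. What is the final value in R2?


Starting value: R2 = 4
  Iter 1: R2 = 4 + 5 = 9
  Iter 2: R2 = 9 + 5 = 14
  Iter 3: R2 = 14 + 5 = 19
  Iter 4: R2 = 19 + 5 = 24
  Iter 5: R2 = 24 + 5 = 29
  Iter 6: R2 = 29 + 5 = 34
  Iter 7: R2 = 34 + 5 = 39
  Iter 8: R2 = 39 + 5 = 44
Final: R2 = 44

44


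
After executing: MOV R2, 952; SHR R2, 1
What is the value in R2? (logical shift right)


Register state trace:
  MOV R2, 952  → R2 = 952
  SHR R2, 1  → R2 = 952 >> 1 = 952 // 2^1 = 476
Final: R2 = 476

476


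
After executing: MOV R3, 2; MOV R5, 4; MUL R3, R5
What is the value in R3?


Register state trace:
  MOV R3, 2  → R3 = 2
  MOV R5, 4  → R5 = 4
  MUL R3, R5  → R3 = 2 * 4 = 8
Final: R3 = 8

8


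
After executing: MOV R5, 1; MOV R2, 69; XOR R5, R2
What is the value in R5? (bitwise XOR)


Register state trace:
  MOV R5, 1  → R5 = 1 (0b00000001)
  MOV R2, 69  → R2 = 69 (0b01000101)
  XOR R5, R2  → R5 = 1 XOR 69 = 68 (0b01000100)
Final: R5 = 68

68


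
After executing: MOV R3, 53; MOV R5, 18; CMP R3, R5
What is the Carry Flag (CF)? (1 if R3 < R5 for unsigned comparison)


Register state trace:
  MOV R3, 53  → R3 = 53
  MOV R5, 18  → R5 = 18
  CMP R3, R5  → unsigned 53 - 18: no borrow
  53 >= 18, so CF = 0
CF = 0

0


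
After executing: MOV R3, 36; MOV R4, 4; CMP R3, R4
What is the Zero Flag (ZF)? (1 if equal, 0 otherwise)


Register state trace:
  MOV R3, 36  → R3 = 36
  MOV R4, 4  → R4 = 4
  CMP R3, R4  → computes 36 - 4 = 32
  Result is nonzero, so values are not equal
ZF = 0

0


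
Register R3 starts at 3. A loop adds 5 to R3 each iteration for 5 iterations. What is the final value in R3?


Starting value: R3 = 3
  Iter 1: R3 = 3 + 5 = 8
  Iter 2: R3 = 8 + 5 = 13
  Iter 3: R3 = 13 + 5 = 18
  Iter 4: R3 = 18 + 5 = 23
  Iter 5: R3 = 23 + 5 = 28
Final: R3 = 28

28


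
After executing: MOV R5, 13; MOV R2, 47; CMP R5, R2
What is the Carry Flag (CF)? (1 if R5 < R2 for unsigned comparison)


Register state trace:
  MOV R5, 13  → R5 = 13
  MOV R2, 47  → R2 = 47
  CMP R5, R2  → unsigned 13 - 47: borrow occurs
  13 < 47, so CF = 1
CF = 1

1


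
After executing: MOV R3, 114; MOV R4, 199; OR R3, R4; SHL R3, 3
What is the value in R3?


Register state trace:
  MOV R3, 114  → R3 = 114 (0b01110010)
  MOV R4, 199  → R4 = 199 (0b11000111)
  OR R3, R4  → R3 = 114 OR 199 = 247 (0b11110111)
  SHL R3, 3  → R3 = 247 << 3 = 1976
Final: R3 = 1976

1976


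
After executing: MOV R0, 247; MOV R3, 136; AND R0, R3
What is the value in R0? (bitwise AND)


Register state trace:
  MOV R0, 247  → R0 = 247 (0b11110111)
  MOV R3, 136  → R3 = 136 (0b10001000)
  AND R0, R3  → R0 = 247 AND 136 = 128 (0b10000000)
Final: R0 = 128

128


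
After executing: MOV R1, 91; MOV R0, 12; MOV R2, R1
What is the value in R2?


Register state trace:
  MOV R1, 91  → R1 = 91
  MOV R0, 12  → R0 = 12
  MOV R2, R1  → R2 = 91
Final: R2 = 91

91


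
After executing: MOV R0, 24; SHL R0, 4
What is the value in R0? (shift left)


Register state trace:
  MOV R0, 24  → R0 = 24
  SHL R0, 4  → R0 = 24 << 4 = 24 * 2^4 = 384
Final: R0 = 384

384


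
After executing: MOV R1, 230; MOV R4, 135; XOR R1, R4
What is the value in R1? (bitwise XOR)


Register state trace:
  MOV R1, 230  → R1 = 230 (0b11100110)
  MOV R4, 135  → R4 = 135 (0b10000111)
  XOR R1, R4  → R1 = 230 XOR 135 = 97 (0b01100001)
Final: R1 = 97

97


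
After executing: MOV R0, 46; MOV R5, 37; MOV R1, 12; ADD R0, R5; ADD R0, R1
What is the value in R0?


Register state trace:
  MOV R0, 46  → R0 = 46
  MOV R5, 37  → R5 = 37
  MOV R1, 12  → R1 = 12
  ADD R0, R5  → R0 = 46 + 37 = 83
  ADD R0, R1  → R0 = 83 + 12 = 95
Final: R0 = 95

95


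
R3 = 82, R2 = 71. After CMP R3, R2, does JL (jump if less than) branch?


Trace:
  R3 = 82, R2 = 71
  CMP R3, R2  → compares 82 vs 71
  JL checks: is 82 less than 71?
  82 > 71, so condition is false
Branch taken: No

No


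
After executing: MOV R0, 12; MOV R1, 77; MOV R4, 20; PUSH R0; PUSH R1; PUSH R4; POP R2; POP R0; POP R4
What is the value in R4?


Stack trace (top is rightmost):
  MOV R0, 12  → R0 = 12
  MOV R1, 77  → R1 = 77
  MOV R4, 20  → R4 = 20
  PUSH R0  → stack: [12]
  PUSH R1  → stack: [12, 77]
  PUSH R4  → stack: [12, 77, 20]
  POP R2  → R2 = 20, stack: [12, 77]
  POP R0  → R0 = 77, stack: [12]
  POP R4  → R4 = 12, stack: []
Final: R4 = 12

12


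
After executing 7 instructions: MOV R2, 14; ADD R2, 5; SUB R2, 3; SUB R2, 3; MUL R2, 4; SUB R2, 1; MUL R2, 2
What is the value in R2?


Register state trace:
  MOV R2, 14  → R2 = 14
  ADD R2, 5  → R2 = 14 + 5 = 19
  SUB R2, 3  → R2 = 19 - 3 = 16
  SUB R2, 3  → R2 = 16 - 3 = 13
  MUL R2, 4  → R2 = 13 * 4 = 52
  SUB R2, 1  → R2 = 52 - 1 = 51
  MUL R2, 2  → R2 = 51 * 2 = 102
Final: R2 = 102

102


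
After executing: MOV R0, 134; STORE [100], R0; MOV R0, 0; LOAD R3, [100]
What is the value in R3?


Register and memory trace:
  MOV R0, 134  → R0 = 134
  STORE [100], R0  → mem[100] = 134
  MOV R0, 0  → R0 = 0
  LOAD R3, [100]  → R3 = mem[100] = 134
Final: R3 = 134

134


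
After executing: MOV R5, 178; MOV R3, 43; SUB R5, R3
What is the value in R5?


Register state trace:
  MOV R5, 178  → R5 = 178
  MOV R3, 43  → R3 = 43
  SUB R5, R3  → R5 = 178 - 43 = 135
Final: R5 = 135

135


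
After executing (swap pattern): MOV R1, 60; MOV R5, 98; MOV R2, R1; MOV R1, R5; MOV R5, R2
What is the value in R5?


Register state trace (swap pattern):
  MOV R1, 60  → R1 = 60
  MOV R5, 98  → R5 = 98
  MOV R2, R1  → R2 = 60  (save R1)
  MOV R1, R5  → R1 = 98  (R1 gets R5's value)
  MOV R5, R2  → R5 = 60  (R5 gets saved value)
Final: R5 = 60

60


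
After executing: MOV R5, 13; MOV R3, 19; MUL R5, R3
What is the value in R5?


Register state trace:
  MOV R5, 13  → R5 = 13
  MOV R3, 19  → R3 = 19
  MUL R5, R3  → R5 = 13 * 19 = 247
Final: R5 = 247

247


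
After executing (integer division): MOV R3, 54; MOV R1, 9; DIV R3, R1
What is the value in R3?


Register state trace:
  MOV R3, 54  → R3 = 54
  MOV R1, 9  → R1 = 9
  DIV R3, R1  → R3 = 54 // 9 = 6
Final: R3 = 6

6


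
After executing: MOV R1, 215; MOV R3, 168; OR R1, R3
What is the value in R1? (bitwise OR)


Register state trace:
  MOV R1, 215  → R1 = 215 (0b11010111)
  MOV R3, 168  → R3 = 168 (0b10101000)
  OR R1, R3   → R1 = 215 OR 168 = 255 (0b11111111)
Final: R1 = 255

255


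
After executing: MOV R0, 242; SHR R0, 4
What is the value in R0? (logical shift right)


Register state trace:
  MOV R0, 242  → R0 = 242
  SHR R0, 4  → R0 = 242 >> 4 = 242 // 2^4 = 15
Final: R0 = 15

15


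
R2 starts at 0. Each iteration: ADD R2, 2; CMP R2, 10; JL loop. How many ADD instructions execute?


Loop trace (R2 starts at 0, target 10, step 2):
  ADD #1: R2 = 0 + 2 = 2  → 2 < 10, loop
  ADD #2: R2 = 2 + 2 = 4  → 4 < 10, loop
  ADD #3: R2 = 4 + 2 = 6  → 6 < 10, loop
  ADD #4: R2 = 6 + 2 = 8  → 8 < 10, loop
  ADD #5: R2 = 8 + 2 = 10  → 10 >= 10, exit
Total ADD instructions: 5

5


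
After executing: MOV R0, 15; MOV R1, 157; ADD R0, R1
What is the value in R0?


Register state trace:
  MOV R0, 15  → R0 = 15
  MOV R1, 157  → R1 = 157
  ADD R0, R1  → R0 = 15 + 157 = 172
Final: R0 = 172

172


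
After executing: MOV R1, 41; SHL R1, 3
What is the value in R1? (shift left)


Register state trace:
  MOV R1, 41  → R1 = 41
  SHL R1, 3  → R1 = 41 << 3 = 41 * 2^3 = 328
Final: R1 = 328

328


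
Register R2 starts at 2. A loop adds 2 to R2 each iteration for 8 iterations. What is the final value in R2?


Starting value: R2 = 2
  Iter 1: R2 = 2 + 2 = 4
  Iter 2: R2 = 4 + 2 = 6
  Iter 3: R2 = 6 + 2 = 8
  Iter 4: R2 = 8 + 2 = 10
  Iter 5: R2 = 10 + 2 = 12
  Iter 6: R2 = 12 + 2 = 14
  Iter 7: R2 = 14 + 2 = 16
  Iter 8: R2 = 16 + 2 = 18
Final: R2 = 18

18


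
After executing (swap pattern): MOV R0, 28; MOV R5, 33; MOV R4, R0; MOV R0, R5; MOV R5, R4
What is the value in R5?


Register state trace (swap pattern):
  MOV R0, 28  → R0 = 28
  MOV R5, 33  → R5 = 33
  MOV R4, R0  → R4 = 28  (save R0)
  MOV R0, R5  → R0 = 33  (R0 gets R5's value)
  MOV R5, R4  → R5 = 28  (R5 gets saved value)
Final: R5 = 28

28


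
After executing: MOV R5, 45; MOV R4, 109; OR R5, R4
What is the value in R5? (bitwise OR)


Register state trace:
  MOV R5, 45  → R5 = 45 (0b00101101)
  MOV R4, 109  → R4 = 109 (0b01101101)
  OR R5, R4   → R5 = 45 OR 109 = 109 (0b01101101)
Final: R5 = 109

109


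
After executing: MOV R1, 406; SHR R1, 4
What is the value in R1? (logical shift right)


Register state trace:
  MOV R1, 406  → R1 = 406
  SHR R1, 4  → R1 = 406 >> 4 = 406 // 2^4 = 25
Final: R1 = 25

25


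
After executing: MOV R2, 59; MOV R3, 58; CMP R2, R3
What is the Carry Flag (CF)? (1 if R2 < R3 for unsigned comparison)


Register state trace:
  MOV R2, 59  → R2 = 59
  MOV R3, 58  → R3 = 58
  CMP R2, R3  → unsigned 59 - 58: no borrow
  59 >= 58, so CF = 0
CF = 0

0


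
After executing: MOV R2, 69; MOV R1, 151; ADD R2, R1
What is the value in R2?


Register state trace:
  MOV R2, 69  → R2 = 69
  MOV R1, 151  → R1 = 151
  ADD R2, R1  → R2 = 69 + 151 = 220
Final: R2 = 220

220


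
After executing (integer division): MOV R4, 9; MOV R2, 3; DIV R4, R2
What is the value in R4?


Register state trace:
  MOV R4, 9  → R4 = 9
  MOV R2, 3  → R2 = 3
  DIV R4, R2  → R4 = 9 // 3 = 3
Final: R4 = 3

3


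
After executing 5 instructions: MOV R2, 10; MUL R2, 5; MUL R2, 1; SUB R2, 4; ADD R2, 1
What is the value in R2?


Register state trace:
  MOV R2, 10  → R2 = 10
  MUL R2, 5  → R2 = 10 * 5 = 50
  MUL R2, 1  → R2 = 50 * 1 = 50
  SUB R2, 4  → R2 = 50 - 4 = 46
  ADD R2, 1  → R2 = 46 + 1 = 47
Final: R2 = 47

47


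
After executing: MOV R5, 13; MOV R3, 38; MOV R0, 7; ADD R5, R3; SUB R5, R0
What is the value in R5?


Register state trace:
  MOV R5, 13  → R5 = 13
  MOV R3, 38  → R3 = 38
  MOV R0, 7  → R0 = 7
  ADD R5, R3  → R5 = 13 + 38 = 51
  SUB R5, R0  → R5 = 51 - 7 = 44
Final: R5 = 44

44


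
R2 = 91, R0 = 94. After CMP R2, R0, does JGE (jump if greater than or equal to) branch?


Trace:
  R2 = 91, R0 = 94
  CMP R2, R0  → compares 91 vs 94
  JGE checks: is 91 greater than or equal to 94?
  91 < 94, so condition is false
Branch taken: No

No


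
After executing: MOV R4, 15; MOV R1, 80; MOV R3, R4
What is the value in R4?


Register state trace:
  MOV R4, 15  → R4 = 15
  MOV R1, 80  → R1 = 80
  MOV R3, R4  → R3 = 15
Final: R4 = 15

15


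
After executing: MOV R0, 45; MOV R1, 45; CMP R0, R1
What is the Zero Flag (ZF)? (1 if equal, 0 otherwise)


Register state trace:
  MOV R0, 45  → R0 = 45
  MOV R1, 45  → R1 = 45
  CMP R0, R1  → computes 45 - 45 = 0
  Result is zero, so values are equal
ZF = 1

1


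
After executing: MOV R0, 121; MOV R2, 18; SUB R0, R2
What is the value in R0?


Register state trace:
  MOV R0, 121  → R0 = 121
  MOV R2, 18  → R2 = 18
  SUB R0, R2  → R0 = 121 - 18 = 103
Final: R0 = 103

103


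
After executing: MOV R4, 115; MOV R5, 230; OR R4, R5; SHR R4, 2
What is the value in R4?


Register state trace:
  MOV R4, 115  → R4 = 115 (0b01110011)
  MOV R5, 230  → R5 = 230 (0b11100110)
  OR R4, R5  → R4 = 115 OR 230 = 247 (0b11110111)
  SHR R4, 2  → R4 = 247 >> 2 = 61
Final: R4 = 61

61


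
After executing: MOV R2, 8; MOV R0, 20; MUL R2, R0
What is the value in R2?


Register state trace:
  MOV R2, 8  → R2 = 8
  MOV R0, 20  → R0 = 20
  MUL R2, R0  → R2 = 8 * 20 = 160
Final: R2 = 160

160


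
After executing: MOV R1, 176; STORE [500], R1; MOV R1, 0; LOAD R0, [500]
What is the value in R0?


Register and memory trace:
  MOV R1, 176  → R1 = 176
  STORE [500], R1  → mem[500] = 176
  MOV R1, 0  → R1 = 0
  LOAD R0, [500]  → R0 = mem[500] = 176
Final: R0 = 176

176


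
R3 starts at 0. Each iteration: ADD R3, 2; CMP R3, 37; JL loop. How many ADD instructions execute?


Loop trace (R3 starts at 0, target 37, step 2):
  ADD #1: R3 = 0 + 2 = 2  → 2 < 37, loop
  ADD #2: R3 = 2 + 2 = 4  → 4 < 37, loop
  ADD #3: R3 = 4 + 2 = 6  → 6 < 37, loop
  ADD #4: R3 = 6 + 2 = 8  → 8 < 37, loop
  ADD #5: R3 = 8 + 2 = 10  → 10 < 37, loop
  ADD #6: R3 = 10 + 2 = 12  → 12 < 37, loop
  ADD #7: R3 = 12 + 2 = 14  → 14 < 37, loop
  ADD #8: R3 = 14 + 2 = 16  → 16 < 37, loop
  ADD #9: R3 = 16 + 2 = 18  → 18 < 37, loop
  ADD #10: R3 = 18 + 2 = 20  → 20 < 37, loop
  ADD #11: R3 = 20 + 2 = 22  → 22 < 37, loop
  ADD #12: R3 = 22 + 2 = 24  → 24 < 37, loop
  ADD #13: R3 = 24 + 2 = 26  → 26 < 37, loop
  ADD #14: R3 = 26 + 2 = 28  → 28 < 37, loop
  ADD #15: R3 = 28 + 2 = 30  → 30 < 37, loop
  ADD #16: R3 = 30 + 2 = 32  → 32 < 37, loop
  ADD #17: R3 = 32 + 2 = 34  → 34 < 37, loop
  ADD #18: R3 = 34 + 2 = 36  → 36 < 37, loop
  ADD #19: R3 = 36 + 2 = 38  → 38 >= 37, exit
Total ADD instructions: 19

19


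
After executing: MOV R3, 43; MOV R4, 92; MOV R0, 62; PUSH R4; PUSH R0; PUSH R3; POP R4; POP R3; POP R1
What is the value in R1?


Stack trace (top is rightmost):
  MOV R3, 43  → R3 = 43
  MOV R4, 92  → R4 = 92
  MOV R0, 62  → R0 = 62
  PUSH R4  → stack: [92]
  PUSH R0  → stack: [92, 62]
  PUSH R3  → stack: [92, 62, 43]
  POP R4  → R4 = 43, stack: [92, 62]
  POP R3  → R3 = 62, stack: [92]
  POP R1  → R1 = 92, stack: []
Final: R1 = 92

92


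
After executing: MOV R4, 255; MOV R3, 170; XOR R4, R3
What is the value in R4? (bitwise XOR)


Register state trace:
  MOV R4, 255  → R4 = 255 (0b11111111)
  MOV R3, 170  → R3 = 170 (0b10101010)
  XOR R4, R3  → R4 = 255 XOR 170 = 85 (0b01010101)
Final: R4 = 85

85


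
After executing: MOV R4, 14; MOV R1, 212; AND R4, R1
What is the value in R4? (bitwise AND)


Register state trace:
  MOV R4, 14  → R4 = 14 (0b00001110)
  MOV R1, 212  → R1 = 212 (0b11010100)
  AND R4, R1  → R4 = 14 AND 212 = 4 (0b00000100)
Final: R4 = 4

4


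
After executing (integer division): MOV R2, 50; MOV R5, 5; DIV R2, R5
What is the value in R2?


Register state trace:
  MOV R2, 50  → R2 = 50
  MOV R5, 5  → R5 = 5
  DIV R2, R5  → R2 = 50 // 5 = 10
Final: R2 = 10

10


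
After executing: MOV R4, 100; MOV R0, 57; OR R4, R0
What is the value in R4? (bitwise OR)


Register state trace:
  MOV R4, 100  → R4 = 100 (0b01100100)
  MOV R0, 57  → R0 = 57 (0b00111001)
  OR R4, R0   → R4 = 100 OR 57 = 125 (0b01111101)
Final: R4 = 125

125


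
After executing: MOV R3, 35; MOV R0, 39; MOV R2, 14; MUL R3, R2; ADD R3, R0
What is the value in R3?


Register state trace:
  MOV R3, 35  → R3 = 35
  MOV R0, 39  → R0 = 39
  MOV R2, 14  → R2 = 14
  MUL R3, R2  → R3 = 35 * 14 = 490
  ADD R3, R0  → R3 = 490 + 39 = 529
Final: R3 = 529

529


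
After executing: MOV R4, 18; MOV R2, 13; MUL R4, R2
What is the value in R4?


Register state trace:
  MOV R4, 18  → R4 = 18
  MOV R2, 13  → R2 = 13
  MUL R4, R2  → R4 = 18 * 13 = 234
Final: R4 = 234

234


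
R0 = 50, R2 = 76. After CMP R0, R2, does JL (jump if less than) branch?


Trace:
  R0 = 50, R2 = 76
  CMP R0, R2  → compares 50 vs 76
  JL checks: is 50 less than 76?
  50 < 76, so condition is true
Branch taken: Yes

Yes


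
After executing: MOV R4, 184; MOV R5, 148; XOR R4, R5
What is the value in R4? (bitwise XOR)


Register state trace:
  MOV R4, 184  → R4 = 184 (0b10111000)
  MOV R5, 148  → R5 = 148 (0b10010100)
  XOR R4, R5  → R4 = 184 XOR 148 = 44 (0b00101100)
Final: R4 = 44

44


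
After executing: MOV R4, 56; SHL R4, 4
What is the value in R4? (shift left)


Register state trace:
  MOV R4, 56  → R4 = 56
  SHL R4, 4  → R4 = 56 << 4 = 56 * 2^4 = 896
Final: R4 = 896

896


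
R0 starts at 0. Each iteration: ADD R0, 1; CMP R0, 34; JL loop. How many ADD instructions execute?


Loop trace (R0 starts at 0, target 34, step 1):
  ADD #1: R0 = 0 + 1 = 1  → 1 < 34, loop
  ADD #2: R0 = 1 + 1 = 2  → 2 < 34, loop
  ADD #3: R0 = 2 + 1 = 3  → 3 < 34, loop
  ADD #4: R0 = 3 + 1 = 4  → 4 < 34, loop
  ADD #5: R0 = 4 + 1 = 5  → 5 < 34, loop
  ADD #6: R0 = 5 + 1 = 6  → 6 < 34, loop
  ADD #7: R0 = 6 + 1 = 7  → 7 < 34, loop
  ADD #8: R0 = 7 + 1 = 8  → 8 < 34, loop
  ADD #9: R0 = 8 + 1 = 9  → 9 < 34, loop
  ADD #10: R0 = 9 + 1 = 10  → 10 < 34, loop
  ADD #11: R0 = 10 + 1 = 11  → 11 < 34, loop
  ADD #12: R0 = 11 + 1 = 12  → 12 < 34, loop
  ADD #13: R0 = 12 + 1 = 13  → 13 < 34, loop
  ADD #14: R0 = 13 + 1 = 14  → 14 < 34, loop
  ADD #15: R0 = 14 + 1 = 15  → 15 < 34, loop
  ADD #16: R0 = 15 + 1 = 16  → 16 < 34, loop
  ADD #17: R0 = 16 + 1 = 17  → 17 < 34, loop
  ADD #18: R0 = 17 + 1 = 18  → 18 < 34, loop
  ADD #19: R0 = 18 + 1 = 19  → 19 < 34, loop
  ADD #20: R0 = 19 + 1 = 20  → 20 < 34, loop
  ADD #21: R0 = 20 + 1 = 21  → 21 < 34, loop
  ADD #22: R0 = 21 + 1 = 22  → 22 < 34, loop
  ADD #23: R0 = 22 + 1 = 23  → 23 < 34, loop
  ADD #24: R0 = 23 + 1 = 24  → 24 < 34, loop
  ADD #25: R0 = 24 + 1 = 25  → 25 < 34, loop
  ADD #26: R0 = 25 + 1 = 26  → 26 < 34, loop
  ADD #27: R0 = 26 + 1 = 27  → 27 < 34, loop
  ADD #28: R0 = 27 + 1 = 28  → 28 < 34, loop
  ADD #29: R0 = 28 + 1 = 29  → 29 < 34, loop
  ADD #30: R0 = 29 + 1 = 30  → 30 < 34, loop
  ADD #31: R0 = 30 + 1 = 31  → 31 < 34, loop
  ADD #32: R0 = 31 + 1 = 32  → 32 < 34, loop
  ADD #33: R0 = 32 + 1 = 33  → 33 < 34, loop
  ADD #34: R0 = 33 + 1 = 34  → 34 >= 34, exit
Total ADD instructions: 34

34


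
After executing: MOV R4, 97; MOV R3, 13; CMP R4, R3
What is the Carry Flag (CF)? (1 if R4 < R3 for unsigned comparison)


Register state trace:
  MOV R4, 97  → R4 = 97
  MOV R3, 13  → R3 = 13
  CMP R4, R3  → unsigned 97 - 13: no borrow
  97 >= 13, so CF = 0
CF = 0

0


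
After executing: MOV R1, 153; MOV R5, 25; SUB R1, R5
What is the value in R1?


Register state trace:
  MOV R1, 153  → R1 = 153
  MOV R5, 25  → R5 = 25
  SUB R1, R5  → R1 = 153 - 25 = 128
Final: R1 = 128

128


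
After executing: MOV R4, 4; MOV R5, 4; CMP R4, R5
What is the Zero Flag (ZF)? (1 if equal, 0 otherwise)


Register state trace:
  MOV R4, 4  → R4 = 4
  MOV R5, 4  → R5 = 4
  CMP R4, R5  → computes 4 - 4 = 0
  Result is zero, so values are equal
ZF = 1

1


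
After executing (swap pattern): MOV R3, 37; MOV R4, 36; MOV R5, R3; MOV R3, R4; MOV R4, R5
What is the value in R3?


Register state trace (swap pattern):
  MOV R3, 37  → R3 = 37
  MOV R4, 36  → R4 = 36
  MOV R5, R3  → R5 = 37  (save R3)
  MOV R3, R4  → R3 = 36  (R3 gets R4's value)
  MOV R4, R5  → R4 = 37  (R4 gets saved value)
Final: R3 = 36

36


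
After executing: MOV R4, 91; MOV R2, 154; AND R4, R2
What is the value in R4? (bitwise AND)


Register state trace:
  MOV R4, 91  → R4 = 91 (0b01011011)
  MOV R2, 154  → R2 = 154 (0b10011010)
  AND R4, R2  → R4 = 91 AND 154 = 26 (0b00011010)
Final: R4 = 26

26


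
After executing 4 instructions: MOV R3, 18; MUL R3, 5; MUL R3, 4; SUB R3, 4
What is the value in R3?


Register state trace:
  MOV R3, 18  → R3 = 18
  MUL R3, 5  → R3 = 18 * 5 = 90
  MUL R3, 4  → R3 = 90 * 4 = 360
  SUB R3, 4  → R3 = 360 - 4 = 356
Final: R3 = 356

356


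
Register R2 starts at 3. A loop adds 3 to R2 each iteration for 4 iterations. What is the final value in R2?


Starting value: R2 = 3
  Iter 1: R2 = 3 + 3 = 6
  Iter 2: R2 = 6 + 3 = 9
  Iter 3: R2 = 9 + 3 = 12
  Iter 4: R2 = 12 + 3 = 15
Final: R2 = 15

15


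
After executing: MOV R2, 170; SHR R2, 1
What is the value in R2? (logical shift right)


Register state trace:
  MOV R2, 170  → R2 = 170
  SHR R2, 1  → R2 = 170 >> 1 = 170 // 2^1 = 85
Final: R2 = 85

85


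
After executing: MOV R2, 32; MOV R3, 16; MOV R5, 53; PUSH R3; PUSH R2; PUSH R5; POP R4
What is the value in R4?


Stack trace (top is rightmost):
  MOV R2, 32  → R2 = 32
  MOV R3, 16  → R3 = 16
  MOV R5, 53  → R5 = 53
  PUSH R3  → stack: [16]
  PUSH R2  → stack: [16, 32]
  PUSH R5  → stack: [16, 32, 53]
  POP R4  → R4 = 53, stack: [16, 32]
Final: R4 = 53

53


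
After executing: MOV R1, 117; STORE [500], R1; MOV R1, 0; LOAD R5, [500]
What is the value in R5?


Register and memory trace:
  MOV R1, 117  → R1 = 117
  STORE [500], R1  → mem[500] = 117
  MOV R1, 0  → R1 = 0
  LOAD R5, [500]  → R5 = mem[500] = 117
Final: R5 = 117

117


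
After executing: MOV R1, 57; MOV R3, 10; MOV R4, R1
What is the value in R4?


Register state trace:
  MOV R1, 57  → R1 = 57
  MOV R3, 10  → R3 = 10
  MOV R4, R1  → R4 = 57
Final: R4 = 57

57
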